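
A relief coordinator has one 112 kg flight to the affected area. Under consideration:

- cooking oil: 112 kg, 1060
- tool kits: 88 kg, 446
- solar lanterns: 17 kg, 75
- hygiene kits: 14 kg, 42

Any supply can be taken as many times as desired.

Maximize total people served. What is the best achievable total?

1060

By people served per kg: cooking oil 9.46, tool kits 5.07, solar lanterns 4.41, hygiene kits 3.00 lead.
Taking cooking oil: 112 kg used, 1060 in people served.
That's the maximum — no swap from here does better than 1060.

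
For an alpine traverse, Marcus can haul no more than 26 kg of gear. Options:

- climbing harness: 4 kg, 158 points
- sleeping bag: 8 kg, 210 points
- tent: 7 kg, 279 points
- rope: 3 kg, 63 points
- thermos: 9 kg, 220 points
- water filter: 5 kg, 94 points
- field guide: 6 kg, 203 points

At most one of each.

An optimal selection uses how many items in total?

4

The maximum utility within 26 kg is 860.
climbing harness + tent + thermos + field guide hits 860 at 26 kg.
Every optimal selection uses 4 items.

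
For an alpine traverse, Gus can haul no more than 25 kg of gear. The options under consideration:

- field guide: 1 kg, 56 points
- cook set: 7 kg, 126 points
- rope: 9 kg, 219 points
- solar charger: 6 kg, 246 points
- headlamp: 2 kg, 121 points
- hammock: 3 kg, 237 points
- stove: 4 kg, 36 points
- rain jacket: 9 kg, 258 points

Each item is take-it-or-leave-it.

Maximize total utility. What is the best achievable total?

954

Density check — hammock 79.00, headlamp 60.50, field guide 56.00, solar charger 41.00 are the best per kg.
Field guide + solar charger + headlamp + hammock + stove + rain jacket uses 25 of the 25 kg and totals 954.
The closest alternative, field guide + solar charger + headlamp + hammock + rain jacket, reaches only 918.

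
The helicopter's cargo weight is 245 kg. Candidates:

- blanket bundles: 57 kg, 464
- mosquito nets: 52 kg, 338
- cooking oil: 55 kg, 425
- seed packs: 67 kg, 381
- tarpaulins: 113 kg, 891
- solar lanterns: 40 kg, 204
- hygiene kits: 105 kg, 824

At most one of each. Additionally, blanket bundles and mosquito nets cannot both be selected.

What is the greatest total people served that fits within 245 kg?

Blanket bundles + cooking oil + tarpaulins uses 225 of the 245 kg and totals 1780.
Next best is blanket bundles + seed packs + tarpaulins at 1736 (237 kg) — short by 44.

1780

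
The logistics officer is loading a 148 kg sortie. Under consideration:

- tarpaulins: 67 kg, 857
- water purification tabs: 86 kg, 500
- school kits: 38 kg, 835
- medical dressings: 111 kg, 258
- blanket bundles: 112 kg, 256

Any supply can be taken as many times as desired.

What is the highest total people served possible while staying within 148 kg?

2527

A density-first pass picks 3×school kits — 2505 at 114 kg.
Dropping school kits frees 38 kg; slotting in tarpaulins (67 kg) lifts the total to 2527 at 143 kg.
No other feasible combination exceeds 2527.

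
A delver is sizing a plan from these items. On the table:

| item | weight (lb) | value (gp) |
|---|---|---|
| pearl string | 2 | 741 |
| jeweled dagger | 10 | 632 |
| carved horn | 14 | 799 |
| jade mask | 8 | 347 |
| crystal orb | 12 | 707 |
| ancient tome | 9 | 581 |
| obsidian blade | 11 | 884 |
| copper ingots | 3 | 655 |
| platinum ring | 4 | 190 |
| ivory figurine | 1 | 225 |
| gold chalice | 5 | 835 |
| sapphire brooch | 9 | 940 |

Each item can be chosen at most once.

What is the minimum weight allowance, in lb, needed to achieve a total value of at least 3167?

Need the lightest bundle worth ≥ 3167.
Taking pearl string + copper ingots + gold chalice + sapphire brooch gives 3171 (≥ 3167) for 19 lb.
Any bundle with less than 19 lb falls short of 3167.

19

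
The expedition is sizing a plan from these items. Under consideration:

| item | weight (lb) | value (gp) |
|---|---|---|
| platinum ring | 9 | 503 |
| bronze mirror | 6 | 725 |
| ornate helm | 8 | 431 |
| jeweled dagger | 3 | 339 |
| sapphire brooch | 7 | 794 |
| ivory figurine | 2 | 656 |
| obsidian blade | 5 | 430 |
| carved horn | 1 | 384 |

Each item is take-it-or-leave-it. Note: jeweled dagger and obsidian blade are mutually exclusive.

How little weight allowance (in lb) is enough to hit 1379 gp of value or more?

Minimise lb subject to total value ≥ 1379.
jeweled dagger + ivory figurine + carved horn reaches 1379 using 6 lb.
Below 6 lb the best achievable stays under 1379.

6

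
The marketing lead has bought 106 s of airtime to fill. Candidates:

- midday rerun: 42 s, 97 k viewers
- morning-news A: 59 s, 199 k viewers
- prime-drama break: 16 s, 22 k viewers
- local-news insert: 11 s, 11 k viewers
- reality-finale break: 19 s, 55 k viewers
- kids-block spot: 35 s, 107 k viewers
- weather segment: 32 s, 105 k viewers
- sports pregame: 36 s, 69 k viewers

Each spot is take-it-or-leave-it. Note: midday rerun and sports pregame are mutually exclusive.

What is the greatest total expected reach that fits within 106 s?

317

Density check — morning-news A 3.37, weather segment 3.28, kids-block spot 3.06, reality-finale break 2.89 are the best per s.
Filling by ratio: morning-news A + local-news insert + weather segment for 315, with 4 s left unused.
Replace weather segment with kids-block spot: the trade gains 2 net, giving 317 at 105 s.
The closest alternative, morning-news A + local-news insert + weather segment, reaches only 315.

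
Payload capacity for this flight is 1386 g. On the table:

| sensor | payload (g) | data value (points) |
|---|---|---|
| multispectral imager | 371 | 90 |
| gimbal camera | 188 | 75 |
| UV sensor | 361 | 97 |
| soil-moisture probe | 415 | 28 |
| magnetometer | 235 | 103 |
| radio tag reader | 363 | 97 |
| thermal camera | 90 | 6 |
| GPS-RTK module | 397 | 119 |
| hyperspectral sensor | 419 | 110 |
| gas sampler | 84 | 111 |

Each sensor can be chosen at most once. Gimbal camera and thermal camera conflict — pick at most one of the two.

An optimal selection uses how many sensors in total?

5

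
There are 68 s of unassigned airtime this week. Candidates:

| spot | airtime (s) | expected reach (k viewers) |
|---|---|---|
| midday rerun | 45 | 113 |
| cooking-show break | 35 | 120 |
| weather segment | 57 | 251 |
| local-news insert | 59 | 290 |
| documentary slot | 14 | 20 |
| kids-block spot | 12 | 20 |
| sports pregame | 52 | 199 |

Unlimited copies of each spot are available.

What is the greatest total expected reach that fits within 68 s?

The ratio ordering already packs tightly: local-news insert, 59 s, 290.

290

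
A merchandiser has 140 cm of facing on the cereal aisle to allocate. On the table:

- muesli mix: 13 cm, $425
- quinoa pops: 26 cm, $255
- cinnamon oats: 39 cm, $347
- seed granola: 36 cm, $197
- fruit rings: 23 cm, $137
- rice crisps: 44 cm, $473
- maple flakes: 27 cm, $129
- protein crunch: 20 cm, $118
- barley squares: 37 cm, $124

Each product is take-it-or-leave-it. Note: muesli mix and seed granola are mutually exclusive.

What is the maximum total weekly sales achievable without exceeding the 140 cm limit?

Taking muesli mix + quinoa pops + cinnamon oats + rice crisps: 122 cm used, 1500 in weekly sales.

1500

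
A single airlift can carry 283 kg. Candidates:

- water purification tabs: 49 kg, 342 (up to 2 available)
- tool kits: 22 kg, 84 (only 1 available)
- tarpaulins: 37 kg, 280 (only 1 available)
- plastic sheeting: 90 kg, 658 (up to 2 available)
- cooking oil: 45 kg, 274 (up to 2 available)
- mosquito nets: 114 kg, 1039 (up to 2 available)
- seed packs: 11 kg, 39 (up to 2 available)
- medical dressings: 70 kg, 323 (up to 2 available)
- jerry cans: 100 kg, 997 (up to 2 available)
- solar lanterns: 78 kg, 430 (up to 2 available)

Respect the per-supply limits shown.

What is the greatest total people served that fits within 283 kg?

Taking tarpaulins + cooking oil + 2×jerry cans: 282 kg used, 2548 in people served.

2548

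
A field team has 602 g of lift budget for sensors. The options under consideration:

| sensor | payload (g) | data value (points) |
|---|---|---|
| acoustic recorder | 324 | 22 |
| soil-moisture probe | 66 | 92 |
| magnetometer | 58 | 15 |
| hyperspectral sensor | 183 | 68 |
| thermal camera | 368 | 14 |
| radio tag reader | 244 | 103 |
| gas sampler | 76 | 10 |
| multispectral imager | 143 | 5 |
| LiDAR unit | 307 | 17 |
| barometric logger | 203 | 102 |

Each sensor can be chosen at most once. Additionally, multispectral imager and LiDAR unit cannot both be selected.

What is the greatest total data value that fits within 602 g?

Density check — soil-moisture probe 1.39, barometric logger 0.50, radio tag reader 0.42, hyperspectral sensor 0.37 are the best per g.
The ratio ordering already packs tightly: soil-moisture probe + magnetometer + radio tag reader + barometric logger, 571 g, 312.
No other feasible combination exceeds 312.

312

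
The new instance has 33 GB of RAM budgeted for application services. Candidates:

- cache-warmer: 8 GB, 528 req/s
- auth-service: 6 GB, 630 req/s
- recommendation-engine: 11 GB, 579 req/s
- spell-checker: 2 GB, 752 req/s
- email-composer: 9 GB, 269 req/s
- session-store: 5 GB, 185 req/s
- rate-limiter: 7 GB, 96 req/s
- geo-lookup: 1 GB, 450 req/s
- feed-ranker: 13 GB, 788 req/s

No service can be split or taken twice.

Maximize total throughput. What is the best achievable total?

Filling by ratio: cache-warmer + auth-service + spell-checker + geo-lookup + feed-ranker for 3148, with 3 GB left unused.
The 8 GB tied up in cache-warmer is better spent on recommendation-engine — total rises to 3199 (33 GB).

3199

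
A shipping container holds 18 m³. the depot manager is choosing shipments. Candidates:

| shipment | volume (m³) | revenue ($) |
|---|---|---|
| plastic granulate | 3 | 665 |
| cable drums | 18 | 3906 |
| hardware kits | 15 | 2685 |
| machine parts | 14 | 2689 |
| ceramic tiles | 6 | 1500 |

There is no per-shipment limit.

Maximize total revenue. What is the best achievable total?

4500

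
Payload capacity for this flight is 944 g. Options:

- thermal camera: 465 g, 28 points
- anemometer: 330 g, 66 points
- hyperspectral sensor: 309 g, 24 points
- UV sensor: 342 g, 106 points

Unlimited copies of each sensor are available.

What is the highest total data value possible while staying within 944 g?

Ranking by ratio (data value/g): UV sensor 0.31, anemometer 0.20, hyperspectral sensor 0.08.
Taking 2×UV sensor: 684 g used, 212 in data value.

212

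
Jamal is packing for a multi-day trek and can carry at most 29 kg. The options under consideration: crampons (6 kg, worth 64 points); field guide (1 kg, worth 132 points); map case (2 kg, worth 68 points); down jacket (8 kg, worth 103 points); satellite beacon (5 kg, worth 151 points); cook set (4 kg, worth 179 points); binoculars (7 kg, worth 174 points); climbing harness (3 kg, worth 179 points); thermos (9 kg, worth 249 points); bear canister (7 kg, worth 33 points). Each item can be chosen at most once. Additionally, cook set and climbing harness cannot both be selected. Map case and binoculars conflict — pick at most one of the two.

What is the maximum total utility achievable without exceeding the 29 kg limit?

885

By utility per kg: field guide 132.00, climbing harness 59.67, cook set 44.75 lead.
Field guide + satellite beacon + cook set + binoculars + thermos uses 26 of the 29 kg and totals 885.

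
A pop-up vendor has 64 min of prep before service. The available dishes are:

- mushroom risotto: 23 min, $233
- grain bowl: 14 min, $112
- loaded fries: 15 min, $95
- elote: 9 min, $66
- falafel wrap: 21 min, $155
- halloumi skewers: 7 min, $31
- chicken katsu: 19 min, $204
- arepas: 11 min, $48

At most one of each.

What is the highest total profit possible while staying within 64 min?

592

A density-first pass picks mushroom risotto + grain bowl + halloumi skewers + chicken katsu — 580 at 63 min.
Dropping grain bowl and halloumi skewers frees 21 min; slotting in falafel wrap (21 min) lifts the total to 592 at 63 min.
Next best is mushroom risotto + grain bowl + halloumi skewers + chicken katsu at 580 (63 min) — short by 12.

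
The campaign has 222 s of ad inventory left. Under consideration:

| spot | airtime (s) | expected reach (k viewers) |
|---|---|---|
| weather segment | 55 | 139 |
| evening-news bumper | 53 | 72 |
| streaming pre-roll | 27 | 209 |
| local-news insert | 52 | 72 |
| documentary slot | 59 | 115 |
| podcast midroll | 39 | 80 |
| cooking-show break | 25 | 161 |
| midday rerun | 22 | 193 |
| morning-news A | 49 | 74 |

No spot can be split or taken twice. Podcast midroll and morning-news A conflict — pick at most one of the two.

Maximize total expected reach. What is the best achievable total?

Best packing: weather segment + evening-news bumper + streaming pre-roll + podcast midroll + cooking-show break + midday rerun — 221 s, 854 total.
The spare 1 s is too small for any remaining spot, and no feasible exchange beats 854.

854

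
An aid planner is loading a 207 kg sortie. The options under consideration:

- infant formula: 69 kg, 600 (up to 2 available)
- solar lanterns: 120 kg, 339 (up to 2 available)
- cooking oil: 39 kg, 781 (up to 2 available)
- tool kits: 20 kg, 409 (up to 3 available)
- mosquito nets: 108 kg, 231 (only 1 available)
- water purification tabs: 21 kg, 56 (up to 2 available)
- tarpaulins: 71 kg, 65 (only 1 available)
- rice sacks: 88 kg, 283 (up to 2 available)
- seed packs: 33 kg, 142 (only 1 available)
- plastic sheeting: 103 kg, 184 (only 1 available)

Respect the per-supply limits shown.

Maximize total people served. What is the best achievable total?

3389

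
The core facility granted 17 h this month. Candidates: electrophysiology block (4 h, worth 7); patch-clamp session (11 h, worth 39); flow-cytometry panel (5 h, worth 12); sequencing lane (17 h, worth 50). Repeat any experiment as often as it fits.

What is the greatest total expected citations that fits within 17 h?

51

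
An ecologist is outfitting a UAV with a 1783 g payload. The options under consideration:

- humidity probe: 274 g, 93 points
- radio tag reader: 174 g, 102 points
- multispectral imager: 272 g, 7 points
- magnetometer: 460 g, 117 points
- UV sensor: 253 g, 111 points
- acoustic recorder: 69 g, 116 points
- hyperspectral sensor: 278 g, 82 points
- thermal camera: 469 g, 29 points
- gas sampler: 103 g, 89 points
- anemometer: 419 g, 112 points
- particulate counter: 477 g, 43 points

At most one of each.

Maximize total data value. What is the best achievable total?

Ranking by ratio (data value/g): acoustic recorder 1.68, gas sampler 0.86, radio tag reader 0.59, UV sensor 0.44.
Taking the top-ratio sensors first gives humidity probe + radio tag reader + UV sensor + acoustic recorder + hyperspectral sensor + gas sampler + anemometer for 705 (1570 g).
The 278 g tied up in hyperspectral sensor is better spent on magnetometer — total rises to 740 (1752 g).
An exhaustive check of the 2048 subsets confirms 740.

740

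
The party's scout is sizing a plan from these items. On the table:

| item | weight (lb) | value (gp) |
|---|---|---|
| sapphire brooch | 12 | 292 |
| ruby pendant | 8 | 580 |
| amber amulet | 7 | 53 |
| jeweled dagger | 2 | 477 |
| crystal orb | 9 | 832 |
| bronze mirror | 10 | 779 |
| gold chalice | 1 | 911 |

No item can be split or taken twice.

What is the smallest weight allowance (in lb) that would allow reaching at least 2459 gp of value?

Look for the lowest-weight combination reaching 2459.
ruby pendant + jeweled dagger + crystal orb + gold chalice: 2800 value at 20 lb.
Any bundle with less than 20 lb falls short of 2459.

20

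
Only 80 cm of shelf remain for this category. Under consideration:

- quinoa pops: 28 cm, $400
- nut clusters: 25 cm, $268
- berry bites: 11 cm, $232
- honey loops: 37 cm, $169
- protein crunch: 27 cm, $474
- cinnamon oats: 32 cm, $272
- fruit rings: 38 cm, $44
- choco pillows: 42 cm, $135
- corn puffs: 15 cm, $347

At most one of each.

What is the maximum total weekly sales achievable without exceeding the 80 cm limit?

1321

Nut clusters + berry bites + protein crunch + corn puffs uses 78 of the 80 cm and totals 1321.
An exhaustive check of the 512 subsets confirms 1321.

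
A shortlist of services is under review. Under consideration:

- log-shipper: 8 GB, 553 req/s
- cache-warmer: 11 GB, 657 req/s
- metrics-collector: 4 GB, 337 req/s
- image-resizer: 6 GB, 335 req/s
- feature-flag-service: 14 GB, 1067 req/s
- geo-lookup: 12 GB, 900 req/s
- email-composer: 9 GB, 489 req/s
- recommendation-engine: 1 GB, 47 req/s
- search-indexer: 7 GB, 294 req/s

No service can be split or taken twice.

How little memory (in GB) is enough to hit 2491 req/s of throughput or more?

Minimise GB subject to total throughput ≥ 2491.
log-shipper + feature-flag-service + geo-lookup reaches 2520 using 34 GB.
Below 34 GB the best achievable stays under 2491.

34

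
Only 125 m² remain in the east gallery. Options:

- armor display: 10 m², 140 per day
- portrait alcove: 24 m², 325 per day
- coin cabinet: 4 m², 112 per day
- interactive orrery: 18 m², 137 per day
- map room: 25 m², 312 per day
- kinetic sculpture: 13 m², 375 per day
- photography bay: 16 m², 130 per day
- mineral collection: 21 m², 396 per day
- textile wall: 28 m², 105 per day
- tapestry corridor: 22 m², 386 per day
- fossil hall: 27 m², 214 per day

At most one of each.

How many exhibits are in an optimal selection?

7

The maximum expected visitors within 125 m² is 2046.
One optimal bundle: armor display + portrait alcove + coin cabinet + map room + kinetic sculpture + mineral collection + tapestry corridor (119 m²).
All optima have 7 exhibits.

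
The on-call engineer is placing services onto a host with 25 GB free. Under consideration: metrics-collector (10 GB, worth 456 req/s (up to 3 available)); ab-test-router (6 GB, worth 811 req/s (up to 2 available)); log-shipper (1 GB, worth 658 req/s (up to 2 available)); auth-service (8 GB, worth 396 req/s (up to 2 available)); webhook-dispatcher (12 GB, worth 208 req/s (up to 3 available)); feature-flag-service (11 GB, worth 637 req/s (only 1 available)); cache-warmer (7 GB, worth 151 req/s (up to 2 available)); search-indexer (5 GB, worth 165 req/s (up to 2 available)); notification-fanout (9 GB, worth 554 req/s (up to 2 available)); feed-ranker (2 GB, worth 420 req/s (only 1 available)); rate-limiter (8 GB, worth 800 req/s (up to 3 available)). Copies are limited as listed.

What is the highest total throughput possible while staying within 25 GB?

Density check — log-shipper 658.00, feed-ranker 210.00, ab-test-router 135.17, rate-limiter 100.00 are the best per GB.
Taking 2×ab-test-router + 2×log-shipper + feed-ranker + rate-limiter: 24 GB used, 4158 in throughput.

4158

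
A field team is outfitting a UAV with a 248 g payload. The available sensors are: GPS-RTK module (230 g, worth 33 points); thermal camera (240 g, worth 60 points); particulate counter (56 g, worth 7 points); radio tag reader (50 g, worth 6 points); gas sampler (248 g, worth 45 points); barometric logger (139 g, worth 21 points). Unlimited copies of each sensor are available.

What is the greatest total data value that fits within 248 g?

60

The ratio ordering already packs tightly: thermal camera, 240 g, 60.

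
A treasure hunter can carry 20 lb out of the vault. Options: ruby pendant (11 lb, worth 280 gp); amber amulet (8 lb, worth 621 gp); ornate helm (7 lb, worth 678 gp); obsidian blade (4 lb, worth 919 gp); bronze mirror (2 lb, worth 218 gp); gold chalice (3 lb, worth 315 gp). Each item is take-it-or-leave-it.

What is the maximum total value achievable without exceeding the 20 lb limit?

2218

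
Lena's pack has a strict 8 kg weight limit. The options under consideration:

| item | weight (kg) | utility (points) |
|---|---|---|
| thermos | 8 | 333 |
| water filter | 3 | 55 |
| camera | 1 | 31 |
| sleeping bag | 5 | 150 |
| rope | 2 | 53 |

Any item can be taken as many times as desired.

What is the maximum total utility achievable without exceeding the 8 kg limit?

333

Density check — thermos 41.62, camera 31.00, sleeping bag 30.00 are the best per kg.
Taking thermos: 8 kg used, 333 in utility.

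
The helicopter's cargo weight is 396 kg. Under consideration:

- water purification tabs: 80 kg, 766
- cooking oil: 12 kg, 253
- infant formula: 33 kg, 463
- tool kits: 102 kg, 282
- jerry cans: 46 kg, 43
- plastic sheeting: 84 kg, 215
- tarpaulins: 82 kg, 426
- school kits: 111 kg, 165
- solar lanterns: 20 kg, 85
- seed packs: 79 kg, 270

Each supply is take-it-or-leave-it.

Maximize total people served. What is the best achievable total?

2478

By people served per kg: cooking oil 21.08, infant formula 14.03, water purification tabs 9.57 lead.
Taking water purification tabs + cooking oil + infant formula + plastic sheeting + tarpaulins + solar lanterns + seed packs: 390 kg used, 2478 in people served.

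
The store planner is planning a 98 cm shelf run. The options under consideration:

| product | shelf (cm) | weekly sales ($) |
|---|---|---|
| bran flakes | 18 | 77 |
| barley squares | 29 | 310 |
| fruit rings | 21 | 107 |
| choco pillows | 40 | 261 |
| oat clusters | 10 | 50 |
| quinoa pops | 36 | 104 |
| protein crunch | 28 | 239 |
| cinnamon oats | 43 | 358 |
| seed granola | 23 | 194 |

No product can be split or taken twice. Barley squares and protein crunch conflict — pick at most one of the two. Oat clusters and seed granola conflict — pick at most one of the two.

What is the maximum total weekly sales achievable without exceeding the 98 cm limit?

Ranking by ratio (weekly sales/cm): barley squares 10.69, protein crunch 8.54, seed granola 8.43.
Barley squares + cinnamon oats + seed granola uses 95 of the 98 cm and totals 862.

862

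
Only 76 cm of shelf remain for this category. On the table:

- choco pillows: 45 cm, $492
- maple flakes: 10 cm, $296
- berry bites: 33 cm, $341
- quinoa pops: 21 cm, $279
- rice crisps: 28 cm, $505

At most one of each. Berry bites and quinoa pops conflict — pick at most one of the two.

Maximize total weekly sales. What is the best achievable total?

Taking the top-ratio products first gives maple flakes + quinoa pops + rice crisps for 1080 (59 cm).
Replace quinoa pops with berry bites: the trade gains 62 net, giving 1142 at 71 cm.

1142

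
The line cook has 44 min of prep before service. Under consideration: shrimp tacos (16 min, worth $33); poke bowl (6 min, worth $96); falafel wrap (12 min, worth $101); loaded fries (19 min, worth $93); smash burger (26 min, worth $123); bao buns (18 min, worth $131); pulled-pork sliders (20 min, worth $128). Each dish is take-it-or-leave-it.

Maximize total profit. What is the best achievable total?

355

A density-first pass picks poke bowl + falafel wrap + bao buns — 328 at 36 min.
Replace falafel wrap with pulled-pork sliders: the trade gains 27 net, giving 355 at 44 min.
The closest alternative, poke bowl + falafel wrap + bao buns, reaches only 328.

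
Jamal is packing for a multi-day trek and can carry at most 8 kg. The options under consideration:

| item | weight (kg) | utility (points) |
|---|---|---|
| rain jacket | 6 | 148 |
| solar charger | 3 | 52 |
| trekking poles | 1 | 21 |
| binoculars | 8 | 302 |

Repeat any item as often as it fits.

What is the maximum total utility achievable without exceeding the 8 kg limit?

302

By utility per kg: binoculars 37.75, rain jacket 24.67, trekking poles 21.00 lead.
Taking binoculars: 8 kg used, 302 in utility.
That's the maximum — no swap from here does better than 302.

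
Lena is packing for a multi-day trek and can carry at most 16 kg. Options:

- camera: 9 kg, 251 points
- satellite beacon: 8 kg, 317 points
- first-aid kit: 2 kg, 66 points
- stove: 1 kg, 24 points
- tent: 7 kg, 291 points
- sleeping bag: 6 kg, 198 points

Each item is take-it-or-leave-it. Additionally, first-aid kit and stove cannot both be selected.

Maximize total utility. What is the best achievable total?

632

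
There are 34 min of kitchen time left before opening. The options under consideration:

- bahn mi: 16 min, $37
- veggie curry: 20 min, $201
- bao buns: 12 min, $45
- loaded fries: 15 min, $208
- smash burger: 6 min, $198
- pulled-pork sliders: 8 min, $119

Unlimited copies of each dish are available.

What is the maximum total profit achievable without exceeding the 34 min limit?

The ratio ordering already packs tightly: 5×smash burger, 30 min, 990.
The spare 4 min is too small for any remaining dish, and no exchange beats 990.

990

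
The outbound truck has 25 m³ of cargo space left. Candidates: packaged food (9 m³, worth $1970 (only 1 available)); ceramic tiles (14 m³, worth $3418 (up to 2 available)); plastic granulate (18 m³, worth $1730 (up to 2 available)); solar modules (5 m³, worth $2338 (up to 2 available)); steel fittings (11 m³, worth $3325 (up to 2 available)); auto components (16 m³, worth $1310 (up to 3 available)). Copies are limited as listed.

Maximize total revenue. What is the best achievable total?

8094

The ratio heuristic lands on 2×solar modules + steel fittings (8001) but leaves 4 m³ idle.
The 11 m³ tied up in steel fittings is better spent on ceramic tiles — total rises to 8094 (24 m³).
That's the maximum — no swap from here does better than 8094.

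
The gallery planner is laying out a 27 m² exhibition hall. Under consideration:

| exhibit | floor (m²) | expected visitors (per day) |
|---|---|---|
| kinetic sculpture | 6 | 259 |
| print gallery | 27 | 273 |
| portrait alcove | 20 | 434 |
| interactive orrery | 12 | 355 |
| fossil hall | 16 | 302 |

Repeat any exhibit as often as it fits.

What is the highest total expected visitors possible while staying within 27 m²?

Density check — kinetic sculpture 43.17, interactive orrery 29.58, portrait alcove 21.70 are the best per m².
4×kinetic sculpture uses 24 of the 27 m² and totals 1036.
That's the maximum — no swap from here does better than 1036.

1036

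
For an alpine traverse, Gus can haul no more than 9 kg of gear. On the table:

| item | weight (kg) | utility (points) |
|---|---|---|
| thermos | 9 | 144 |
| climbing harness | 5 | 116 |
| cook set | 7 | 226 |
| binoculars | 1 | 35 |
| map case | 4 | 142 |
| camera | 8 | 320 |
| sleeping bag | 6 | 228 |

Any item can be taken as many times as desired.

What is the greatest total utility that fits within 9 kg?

Taking binoculars + camera: 9 kg used, 355 in utility.
No other feasible combination exceeds 355.

355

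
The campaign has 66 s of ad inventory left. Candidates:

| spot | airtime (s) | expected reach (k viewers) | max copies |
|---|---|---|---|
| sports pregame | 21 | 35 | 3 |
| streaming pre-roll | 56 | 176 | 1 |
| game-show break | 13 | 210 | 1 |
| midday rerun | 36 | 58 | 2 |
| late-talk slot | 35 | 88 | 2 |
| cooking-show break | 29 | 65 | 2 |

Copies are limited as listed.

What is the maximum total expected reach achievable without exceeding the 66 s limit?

A density-first pass picks game-show break + late-talk slot — 298 at 48 s.
Dropping late-talk slot frees 35 s; slotting in sports pregame + cooking-show break (50 s) lifts the total to 310 at 63 s.

310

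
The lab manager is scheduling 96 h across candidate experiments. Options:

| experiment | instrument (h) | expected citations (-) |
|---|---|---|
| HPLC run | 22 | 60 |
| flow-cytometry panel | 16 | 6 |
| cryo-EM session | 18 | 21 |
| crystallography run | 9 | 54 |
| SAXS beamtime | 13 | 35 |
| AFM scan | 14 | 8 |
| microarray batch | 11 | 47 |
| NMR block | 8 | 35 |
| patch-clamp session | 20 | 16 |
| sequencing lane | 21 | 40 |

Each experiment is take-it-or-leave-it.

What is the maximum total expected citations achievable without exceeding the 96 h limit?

271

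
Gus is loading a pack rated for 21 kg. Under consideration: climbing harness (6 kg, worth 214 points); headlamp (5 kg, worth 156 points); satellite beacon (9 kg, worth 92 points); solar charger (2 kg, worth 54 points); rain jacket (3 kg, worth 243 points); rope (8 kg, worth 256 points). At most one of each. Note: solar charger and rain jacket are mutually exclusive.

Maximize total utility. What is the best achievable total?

713

Climbing harness + rain jacket + rope uses 17 of the 21 kg and totals 713.
Next best is climbing harness + headlamp + solar charger + rope at 680 (21 kg) — short by 33.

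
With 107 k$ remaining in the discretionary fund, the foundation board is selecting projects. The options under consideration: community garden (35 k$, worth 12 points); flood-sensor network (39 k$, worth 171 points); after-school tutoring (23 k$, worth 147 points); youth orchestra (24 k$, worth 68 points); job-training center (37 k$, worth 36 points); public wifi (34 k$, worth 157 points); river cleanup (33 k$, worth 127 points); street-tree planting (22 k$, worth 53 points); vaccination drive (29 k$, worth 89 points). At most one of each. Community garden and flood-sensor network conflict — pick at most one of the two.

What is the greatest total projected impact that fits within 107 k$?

Best packing: flood-sensor network + after-school tutoring + public wifi — 96 k$, 475 total.

475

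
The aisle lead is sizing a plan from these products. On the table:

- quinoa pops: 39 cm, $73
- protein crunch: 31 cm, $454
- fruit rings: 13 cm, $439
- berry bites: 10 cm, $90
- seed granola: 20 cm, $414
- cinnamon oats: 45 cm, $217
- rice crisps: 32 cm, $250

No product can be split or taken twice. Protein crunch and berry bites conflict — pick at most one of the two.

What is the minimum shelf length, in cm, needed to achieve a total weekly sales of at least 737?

33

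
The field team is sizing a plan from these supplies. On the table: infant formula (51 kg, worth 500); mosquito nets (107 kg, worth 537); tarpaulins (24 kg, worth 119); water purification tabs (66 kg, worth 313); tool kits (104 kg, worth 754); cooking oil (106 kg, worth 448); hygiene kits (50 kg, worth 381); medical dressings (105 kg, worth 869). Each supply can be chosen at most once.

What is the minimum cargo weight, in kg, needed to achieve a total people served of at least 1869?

Look for the lowest-cargo combination reaching 1869.
infant formula + tarpaulins + hygiene kits + medical dressings: 1869 people served at 230 kg.
Below 230 kg the best achievable stays under 1869.

230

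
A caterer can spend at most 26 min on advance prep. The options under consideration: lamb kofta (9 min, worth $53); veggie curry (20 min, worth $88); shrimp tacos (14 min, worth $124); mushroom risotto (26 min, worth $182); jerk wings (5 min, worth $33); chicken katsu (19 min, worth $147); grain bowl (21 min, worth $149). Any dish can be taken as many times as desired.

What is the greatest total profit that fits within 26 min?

By profit per min: shrimp tacos 8.86, chicken katsu 7.74, grain bowl 7.10 lead.
The ratio ordering already packs tightly: shrimp tacos + 2×jerk wings, 24 min, 190.
That's the maximum — no swap from here does better than 190.

190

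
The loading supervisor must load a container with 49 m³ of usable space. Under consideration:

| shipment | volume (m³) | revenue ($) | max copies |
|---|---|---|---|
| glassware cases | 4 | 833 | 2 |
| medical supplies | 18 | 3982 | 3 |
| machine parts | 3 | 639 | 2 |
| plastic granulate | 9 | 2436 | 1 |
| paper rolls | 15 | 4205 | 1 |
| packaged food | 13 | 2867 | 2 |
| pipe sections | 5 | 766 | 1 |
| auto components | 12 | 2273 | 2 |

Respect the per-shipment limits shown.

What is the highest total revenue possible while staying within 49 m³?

Ranking by ratio (revenue/m³): paper rolls 280.33, plastic granulate 270.67, medical supplies 221.22.
A density-first pass picks medical supplies + 2×machine parts + plastic granulate + paper rolls — 11901 at 48 m³.
Replace machine parts with glassware cases: the trade gains 194 net, giving 12095 at 49 m³.
No other feasible combination exceeds 12095.

12095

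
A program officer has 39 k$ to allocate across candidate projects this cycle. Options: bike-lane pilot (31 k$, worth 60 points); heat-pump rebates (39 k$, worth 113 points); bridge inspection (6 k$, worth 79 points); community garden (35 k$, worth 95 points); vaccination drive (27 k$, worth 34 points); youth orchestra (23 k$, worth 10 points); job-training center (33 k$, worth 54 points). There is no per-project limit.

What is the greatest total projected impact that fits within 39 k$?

474

Ranking by ratio (projected impact/k$): bridge inspection 13.17, heat-pump rebates 2.90, community garden 2.71, bike-lane pilot 1.94.
Best packing: 6×bridge inspection — 36 k$, 474 total.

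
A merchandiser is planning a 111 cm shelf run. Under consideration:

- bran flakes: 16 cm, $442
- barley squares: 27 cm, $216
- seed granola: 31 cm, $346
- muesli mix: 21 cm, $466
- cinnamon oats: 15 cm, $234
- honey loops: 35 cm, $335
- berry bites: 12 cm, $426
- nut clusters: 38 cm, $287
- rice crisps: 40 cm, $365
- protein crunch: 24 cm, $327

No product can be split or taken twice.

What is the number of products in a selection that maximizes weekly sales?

5

The maximum weekly sales within 111 cm is 2007.
bran flakes + seed granola + muesli mix + berry bites + protein crunch hits 2007 at 104 cm.
All optima have 5 products.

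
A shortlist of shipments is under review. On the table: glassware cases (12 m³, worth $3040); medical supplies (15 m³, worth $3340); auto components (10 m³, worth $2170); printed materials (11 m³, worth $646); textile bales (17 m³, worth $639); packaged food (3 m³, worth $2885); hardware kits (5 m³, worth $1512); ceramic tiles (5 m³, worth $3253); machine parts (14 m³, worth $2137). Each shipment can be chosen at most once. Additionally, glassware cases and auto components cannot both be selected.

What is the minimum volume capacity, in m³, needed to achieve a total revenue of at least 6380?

Need the lightest bundle worth ≥ 6380.
Taking packaged food + hardware kits + ceramic tiles gives 7650 (≥ 6380) for 13 m³.
No combination under 13 m³ hits 6380.

13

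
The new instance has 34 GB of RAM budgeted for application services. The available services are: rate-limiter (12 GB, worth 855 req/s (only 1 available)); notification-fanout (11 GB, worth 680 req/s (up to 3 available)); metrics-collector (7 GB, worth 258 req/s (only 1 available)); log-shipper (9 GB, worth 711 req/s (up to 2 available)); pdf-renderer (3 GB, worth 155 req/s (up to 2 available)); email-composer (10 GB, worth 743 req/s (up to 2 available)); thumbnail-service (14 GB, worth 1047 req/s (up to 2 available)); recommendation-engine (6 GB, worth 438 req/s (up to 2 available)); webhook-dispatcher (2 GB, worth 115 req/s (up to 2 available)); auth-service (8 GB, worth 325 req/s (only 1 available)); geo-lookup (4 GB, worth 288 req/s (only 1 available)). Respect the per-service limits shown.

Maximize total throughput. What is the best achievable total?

2603

By throughput per GB: log-shipper 79.00, thumbnail-service 74.79, email-composer 74.30 lead.
Greedy by ratio would take 2×log-shipper + thumbnail-service + webhook-dispatcher: 34 GB used, total 2584.
The 16 GB tied up in thumbnail-service and webhook-dispatcher is better spent on email-composer + recommendation-engine — total rises to 2603 (34 GB).
No other feasible combination exceeds 2603.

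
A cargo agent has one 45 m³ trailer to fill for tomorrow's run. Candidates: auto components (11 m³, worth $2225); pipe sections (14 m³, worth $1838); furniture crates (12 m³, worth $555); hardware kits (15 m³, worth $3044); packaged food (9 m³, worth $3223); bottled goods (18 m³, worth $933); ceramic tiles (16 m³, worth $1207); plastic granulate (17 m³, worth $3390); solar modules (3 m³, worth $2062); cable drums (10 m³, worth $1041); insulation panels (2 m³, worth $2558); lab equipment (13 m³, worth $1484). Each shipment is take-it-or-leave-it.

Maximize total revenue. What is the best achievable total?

Ranking by ratio (revenue/m³): insulation panels 1279.00, solar modules 687.33, packaged food 358.11, hardware kits 202.93.
A density-first pass picks auto components + hardware kits + packaged food + solar modules + insulation panels — 13112 at 40 m³.
Replace hardware kits with plastic granulate: the trade gains 346 net, giving 13458 at 42 m³.
The spare 3 m³ is too small for any remaining shipment, and no exchange beats 13458.

13458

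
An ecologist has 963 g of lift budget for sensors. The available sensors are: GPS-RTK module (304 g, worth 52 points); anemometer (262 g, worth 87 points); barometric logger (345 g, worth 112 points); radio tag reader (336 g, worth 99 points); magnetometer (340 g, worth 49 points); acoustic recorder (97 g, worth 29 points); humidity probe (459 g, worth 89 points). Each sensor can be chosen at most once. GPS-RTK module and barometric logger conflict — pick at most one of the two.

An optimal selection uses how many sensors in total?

3

Optimal total is 298.
One optimal bundle: anemometer + barometric logger + radio tag reader (943 g).
All optima have 3 sensors.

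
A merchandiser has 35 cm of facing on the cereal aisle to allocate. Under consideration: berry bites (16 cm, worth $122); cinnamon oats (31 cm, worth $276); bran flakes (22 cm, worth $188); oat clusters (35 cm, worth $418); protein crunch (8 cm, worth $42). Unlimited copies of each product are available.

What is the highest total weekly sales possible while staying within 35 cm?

By weekly sales per cm: oat clusters 11.94, cinnamon oats 8.90, bran flakes 8.55, berry bites 7.62 lead.
Taking oat clusters: 35 cm used, 418 in weekly sales.

418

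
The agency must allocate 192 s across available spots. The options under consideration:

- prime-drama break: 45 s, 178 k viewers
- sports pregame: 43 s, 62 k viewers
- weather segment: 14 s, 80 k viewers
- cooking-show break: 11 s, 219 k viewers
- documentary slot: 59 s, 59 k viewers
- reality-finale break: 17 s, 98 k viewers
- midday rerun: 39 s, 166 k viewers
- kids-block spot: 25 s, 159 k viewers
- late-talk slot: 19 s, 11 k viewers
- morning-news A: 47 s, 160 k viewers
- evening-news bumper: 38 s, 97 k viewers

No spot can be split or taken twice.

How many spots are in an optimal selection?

7

The maximum expected reach within 192 s is 997.
prime-drama break + weather segment + cooking-show break + reality-finale break + midday rerun + kids-block spot + evening-news bumper hits 997 at 189 s.
Every optimal selection uses 7 spots.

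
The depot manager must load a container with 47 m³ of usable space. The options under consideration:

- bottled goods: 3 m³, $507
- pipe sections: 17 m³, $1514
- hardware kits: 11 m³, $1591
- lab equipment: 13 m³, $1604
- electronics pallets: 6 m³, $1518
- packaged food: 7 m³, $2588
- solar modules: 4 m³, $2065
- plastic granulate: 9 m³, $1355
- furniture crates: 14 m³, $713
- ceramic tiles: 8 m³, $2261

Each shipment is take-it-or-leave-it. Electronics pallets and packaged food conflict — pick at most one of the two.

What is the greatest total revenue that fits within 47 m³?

10616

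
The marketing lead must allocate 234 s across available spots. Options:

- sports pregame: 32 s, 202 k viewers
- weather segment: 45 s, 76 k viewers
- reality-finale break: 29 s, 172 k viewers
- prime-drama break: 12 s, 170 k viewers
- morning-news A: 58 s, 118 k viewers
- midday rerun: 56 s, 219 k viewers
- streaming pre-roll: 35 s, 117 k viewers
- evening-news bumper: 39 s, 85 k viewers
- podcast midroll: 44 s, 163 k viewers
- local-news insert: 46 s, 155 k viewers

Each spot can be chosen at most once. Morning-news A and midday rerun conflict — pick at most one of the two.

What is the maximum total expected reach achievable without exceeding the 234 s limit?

Taking sports pregame + reality-finale break + prime-drama break + midday rerun + podcast midroll + local-news insert: 219 s used, 1081 in expected reach.
That's the maximum — no feasible swap from here does better than 1081.

1081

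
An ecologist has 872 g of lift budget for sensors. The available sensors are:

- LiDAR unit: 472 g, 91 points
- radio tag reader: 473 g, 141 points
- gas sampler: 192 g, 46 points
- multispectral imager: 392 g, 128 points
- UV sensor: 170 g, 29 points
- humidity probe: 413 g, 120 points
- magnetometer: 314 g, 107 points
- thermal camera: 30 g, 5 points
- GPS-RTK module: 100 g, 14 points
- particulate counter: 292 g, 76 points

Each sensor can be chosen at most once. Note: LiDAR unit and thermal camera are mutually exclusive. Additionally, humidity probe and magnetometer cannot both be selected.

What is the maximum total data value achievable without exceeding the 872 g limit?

269

Ranking by ratio (data value/g): magnetometer 0.34, multispectral imager 0.33, radio tag reader 0.30, humidity probe 0.29.
Filling by ratio: multispectral imager + magnetometer + thermal camera + GPS-RTK module for 254, with 36 g left unused.
Dropping magnetometer and thermal camera and GPS-RTK module frees 444 g; slotting in radio tag reader (473 g) lifts the total to 269 at 865 g.
The spare 7 g is too small for any remaining sensor, and no feasible exchange beats 269.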